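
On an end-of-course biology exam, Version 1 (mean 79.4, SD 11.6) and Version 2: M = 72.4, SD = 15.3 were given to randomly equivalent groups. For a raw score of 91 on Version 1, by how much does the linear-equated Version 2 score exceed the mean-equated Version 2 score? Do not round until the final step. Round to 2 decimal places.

Mean-equated: 91 + (72.4 − 79.4) = 84.00
Linear-equated: (15.3/11.6)(91 − 79.4) + 72.4 = 87.700
Difference = 87.700 − 84.00 = 3.70

3.70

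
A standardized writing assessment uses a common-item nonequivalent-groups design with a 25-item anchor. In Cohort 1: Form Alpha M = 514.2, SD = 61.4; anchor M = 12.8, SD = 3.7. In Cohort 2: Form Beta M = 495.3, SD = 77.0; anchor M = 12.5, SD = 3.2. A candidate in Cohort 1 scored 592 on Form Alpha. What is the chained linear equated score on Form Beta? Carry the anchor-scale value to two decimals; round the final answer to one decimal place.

Form Alpha → anchor (Cohort 1): v = (3.7/61.4)(592 − 514.2) + 12.8 = 17.49
anchor → Form Beta (Cohort 2): y = (77.0/3.2)(17.49 − 12.5) + 495.3 = 615.4

615.4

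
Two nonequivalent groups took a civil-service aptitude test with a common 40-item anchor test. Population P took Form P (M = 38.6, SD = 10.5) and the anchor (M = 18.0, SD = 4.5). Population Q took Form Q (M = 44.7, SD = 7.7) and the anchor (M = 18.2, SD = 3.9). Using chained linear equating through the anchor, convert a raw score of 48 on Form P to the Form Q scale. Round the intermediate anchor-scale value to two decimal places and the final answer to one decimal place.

52.3

Form P → anchor (Population P): v = (4.5/10.5)(48 − 38.6) + 18.0 = 22.03
anchor → Form Q (Population Q): y = (7.7/3.9)(22.03 − 18.2) + 44.7 = 52.3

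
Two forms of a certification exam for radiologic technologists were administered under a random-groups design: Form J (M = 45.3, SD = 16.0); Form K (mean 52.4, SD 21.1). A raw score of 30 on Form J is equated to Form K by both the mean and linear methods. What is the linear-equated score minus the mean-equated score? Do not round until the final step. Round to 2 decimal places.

Mean-equated: 30 + (52.4 − 45.3) = 37.10
Linear-equated: (21.1/16.0)(30 − 45.3) + 52.4 = 32.223
Difference = 32.223 − 37.10 = -4.88

-4.88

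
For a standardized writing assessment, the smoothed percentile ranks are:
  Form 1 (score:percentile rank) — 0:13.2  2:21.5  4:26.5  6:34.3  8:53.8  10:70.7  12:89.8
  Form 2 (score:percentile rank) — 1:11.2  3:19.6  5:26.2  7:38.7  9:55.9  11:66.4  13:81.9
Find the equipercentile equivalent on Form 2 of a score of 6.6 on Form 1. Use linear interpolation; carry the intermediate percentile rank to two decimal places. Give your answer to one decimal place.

PR of 6.6 on Form 1: 34.3 + (6.6 − 6)/(8 − 6) × (53.8 − 34.3) = 40.15
On Form 2, PR 40.15 falls between score 7 (PR 38.7) and 9 (PR 55.9).
Interpolate: 7 + (40.15 − 38.7)/(55.9 − 38.7) × (9 − 7) = 7.2

7.2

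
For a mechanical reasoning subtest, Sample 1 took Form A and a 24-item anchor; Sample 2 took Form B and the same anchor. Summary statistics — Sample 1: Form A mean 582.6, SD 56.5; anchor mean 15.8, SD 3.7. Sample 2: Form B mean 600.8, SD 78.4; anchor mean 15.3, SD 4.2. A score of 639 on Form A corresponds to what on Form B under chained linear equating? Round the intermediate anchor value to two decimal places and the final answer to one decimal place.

679.0

Form A → anchor (Sample 1): v = (3.7/56.5)(639 − 582.6) + 15.8 = 19.49
anchor → Form B (Sample 2): y = (78.4/4.2)(19.49 − 15.3) + 600.8 = 679.0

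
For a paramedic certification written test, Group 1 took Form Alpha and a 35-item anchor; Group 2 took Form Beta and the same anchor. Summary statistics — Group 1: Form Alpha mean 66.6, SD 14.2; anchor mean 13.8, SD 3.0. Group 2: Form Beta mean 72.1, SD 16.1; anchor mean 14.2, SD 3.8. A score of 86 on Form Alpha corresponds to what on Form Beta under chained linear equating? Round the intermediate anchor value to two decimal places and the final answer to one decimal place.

87.8

Form Alpha → anchor (Group 1): v = (3.0/14.2)(86 − 66.6) + 13.8 = 17.90
anchor → Form Beta (Group 2): y = (16.1/3.8)(17.90 − 14.2) + 72.1 = 87.8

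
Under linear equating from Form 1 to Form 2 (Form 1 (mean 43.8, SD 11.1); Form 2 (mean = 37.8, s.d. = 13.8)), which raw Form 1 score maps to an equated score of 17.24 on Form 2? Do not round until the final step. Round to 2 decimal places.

Invert y = (SD_Y/SD_X)(x − M_X) + M_Y:
x = (SD_X/SD_Y)(y − M_Y) + M_X = (11.1/13.8)(17.24 − 37.8) + 43.8
x = 0.804348 × -20.560 + 43.8 = 27.26

27.26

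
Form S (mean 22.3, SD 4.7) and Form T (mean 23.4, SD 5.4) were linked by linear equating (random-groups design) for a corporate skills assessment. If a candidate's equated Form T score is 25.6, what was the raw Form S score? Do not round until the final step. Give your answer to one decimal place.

24.2

Invert y = (SD_Y/SD_X)(x − M_X) + M_Y:
x = (SD_X/SD_Y)(y − M_Y) + M_X = (4.7/5.4)(25.6 − 23.4) + 22.3
x = 0.870370 × 2.200 + 22.3 = 24.2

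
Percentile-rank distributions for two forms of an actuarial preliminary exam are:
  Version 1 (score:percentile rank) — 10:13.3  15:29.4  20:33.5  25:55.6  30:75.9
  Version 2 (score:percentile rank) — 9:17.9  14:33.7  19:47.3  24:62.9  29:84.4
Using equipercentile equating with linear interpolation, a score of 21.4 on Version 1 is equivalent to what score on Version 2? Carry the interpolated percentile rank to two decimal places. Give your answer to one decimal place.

PR of 21.4 on Version 1: 33.5 + (21.4 − 20)/(25 − 20) × (55.6 − 33.5) = 39.69
On Version 2, PR 39.69 falls between score 14 (PR 33.7) and 19 (PR 47.3).
Interpolate: 14 + (39.69 − 33.7)/(47.3 − 33.7) × (19 − 14) = 16.2

16.2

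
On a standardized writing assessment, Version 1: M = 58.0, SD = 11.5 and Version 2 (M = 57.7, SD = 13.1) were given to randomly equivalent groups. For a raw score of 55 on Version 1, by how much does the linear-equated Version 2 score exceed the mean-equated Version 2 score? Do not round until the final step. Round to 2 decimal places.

Mean-equated: 55 + (57.7 − 58.0) = 54.70
Linear-equated: (13.1/11.5)(55 − 58.0) + 57.7 = 54.283
Difference = 54.283 − 54.70 = -0.42

-0.42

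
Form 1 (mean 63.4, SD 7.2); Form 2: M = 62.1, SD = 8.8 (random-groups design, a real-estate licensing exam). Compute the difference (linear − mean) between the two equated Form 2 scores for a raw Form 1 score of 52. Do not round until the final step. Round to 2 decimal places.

Mean-equated: 52 + (62.1 − 63.4) = 50.70
Linear-equated: (8.8/7.2)(52 − 63.4) + 62.1 = 48.167
Difference = 48.167 − 50.70 = -2.53

-2.53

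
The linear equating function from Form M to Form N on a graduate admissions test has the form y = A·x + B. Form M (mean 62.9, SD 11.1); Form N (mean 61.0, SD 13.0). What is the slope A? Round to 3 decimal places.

1.171

A = SD_Y / SD_X = 13.0 / 11.1 = 1.171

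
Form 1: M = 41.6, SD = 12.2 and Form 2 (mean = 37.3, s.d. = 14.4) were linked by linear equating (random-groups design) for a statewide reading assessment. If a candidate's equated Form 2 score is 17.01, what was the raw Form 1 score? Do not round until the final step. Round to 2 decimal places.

24.41

Invert y = (SD_Y/SD_X)(x − M_X) + M_Y:
x = (SD_X/SD_Y)(y − M_Y) + M_X = (12.2/14.4)(17.01 − 37.3) + 41.6
x = 0.847222 × -20.290 + 41.6 = 24.41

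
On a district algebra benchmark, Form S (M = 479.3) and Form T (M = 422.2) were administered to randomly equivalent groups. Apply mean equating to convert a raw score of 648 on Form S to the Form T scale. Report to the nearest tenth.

Mean equating: y = x + (M_Y − M_X) = 648 + (422.2 − 479.3) = 590.9

590.9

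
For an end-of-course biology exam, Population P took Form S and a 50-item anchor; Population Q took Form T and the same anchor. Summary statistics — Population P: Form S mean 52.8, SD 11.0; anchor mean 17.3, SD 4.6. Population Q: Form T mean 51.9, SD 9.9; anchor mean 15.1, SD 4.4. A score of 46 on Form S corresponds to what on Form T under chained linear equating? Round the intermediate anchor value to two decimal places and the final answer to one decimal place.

50.5

Form S → anchor (Population P): v = (4.6/11.0)(46 − 52.8) + 17.3 = 14.46
anchor → Form T (Population Q): y = (9.9/4.4)(14.46 − 15.1) + 51.9 = 50.5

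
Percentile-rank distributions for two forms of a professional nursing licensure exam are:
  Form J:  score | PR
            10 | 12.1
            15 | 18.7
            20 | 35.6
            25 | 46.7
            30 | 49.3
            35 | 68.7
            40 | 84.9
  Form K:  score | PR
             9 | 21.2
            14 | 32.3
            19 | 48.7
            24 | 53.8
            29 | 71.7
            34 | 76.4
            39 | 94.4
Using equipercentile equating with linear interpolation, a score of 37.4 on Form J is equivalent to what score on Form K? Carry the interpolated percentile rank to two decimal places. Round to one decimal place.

PR of 37.4 on Form J: 68.7 + (37.4 − 35)/(40 − 35) × (84.9 − 68.7) = 76.48
On Form K, PR 76.48 falls between score 34 (PR 76.4) and 39 (PR 94.4).
Interpolate: 34 + (76.48 − 76.4)/(94.4 − 76.4) × (39 − 34) = 34.0

34.0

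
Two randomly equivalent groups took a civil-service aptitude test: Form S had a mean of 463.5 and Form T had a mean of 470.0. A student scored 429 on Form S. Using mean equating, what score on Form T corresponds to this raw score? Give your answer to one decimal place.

435.5

Mean equating: y = x + (M_Y − M_X) = 429 + (470.0 − 463.5) = 435.5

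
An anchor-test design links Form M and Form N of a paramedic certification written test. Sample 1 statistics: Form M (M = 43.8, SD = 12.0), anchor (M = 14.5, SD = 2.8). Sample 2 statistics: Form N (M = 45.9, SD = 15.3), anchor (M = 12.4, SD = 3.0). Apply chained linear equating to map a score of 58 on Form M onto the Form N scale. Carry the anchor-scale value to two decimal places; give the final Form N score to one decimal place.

73.5

Form M → anchor (Sample 1): v = (2.8/12.0)(58 − 43.8) + 14.5 = 17.81
anchor → Form N (Sample 2): y = (15.3/3.0)(17.81 − 12.4) + 45.9 = 73.5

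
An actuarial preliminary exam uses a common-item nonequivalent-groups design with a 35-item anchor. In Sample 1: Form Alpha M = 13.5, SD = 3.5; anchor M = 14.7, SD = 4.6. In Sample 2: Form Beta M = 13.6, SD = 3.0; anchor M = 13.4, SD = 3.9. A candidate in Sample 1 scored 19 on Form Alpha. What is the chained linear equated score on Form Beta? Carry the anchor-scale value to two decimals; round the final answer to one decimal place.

Form Alpha → anchor (Sample 1): v = (4.6/3.5)(19 − 13.5) + 14.7 = 21.93
anchor → Form Beta (Sample 2): y = (3.0/3.9)(21.93 − 13.4) + 13.6 = 20.2

20.2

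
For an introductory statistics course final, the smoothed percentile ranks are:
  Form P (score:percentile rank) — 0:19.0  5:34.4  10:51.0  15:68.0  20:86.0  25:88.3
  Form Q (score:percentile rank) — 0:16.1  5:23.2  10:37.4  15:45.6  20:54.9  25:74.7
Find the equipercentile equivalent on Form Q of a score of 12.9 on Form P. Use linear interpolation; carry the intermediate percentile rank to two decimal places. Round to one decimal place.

PR of 12.9 on Form P: 51.0 + (12.9 − 10)/(15 − 10) × (68.0 − 51.0) = 60.86
On Form Q, PR 60.86 falls between score 20 (PR 54.9) and 25 (PR 74.7).
Interpolate: 20 + (60.86 − 54.9)/(74.7 − 54.9) × (25 − 20) = 21.5

21.5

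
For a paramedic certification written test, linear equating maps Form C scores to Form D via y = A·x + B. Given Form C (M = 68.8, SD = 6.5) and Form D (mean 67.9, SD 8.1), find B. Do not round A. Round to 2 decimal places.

-17.84

A = SD_Y / SD_X = 8.1 / 6.5 = 1.246154
B = M_Y − A·M_X = 67.9 − 1.246154 × 68.8 = -17.84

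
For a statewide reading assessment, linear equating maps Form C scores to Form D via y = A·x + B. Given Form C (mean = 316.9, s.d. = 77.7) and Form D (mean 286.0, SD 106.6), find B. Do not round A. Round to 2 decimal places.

A = SD_Y / SD_X = 106.6 / 77.7 = 1.371943
B = M_Y − A·M_X = 286.0 − 1.371943 × 316.9 = -148.77

-148.77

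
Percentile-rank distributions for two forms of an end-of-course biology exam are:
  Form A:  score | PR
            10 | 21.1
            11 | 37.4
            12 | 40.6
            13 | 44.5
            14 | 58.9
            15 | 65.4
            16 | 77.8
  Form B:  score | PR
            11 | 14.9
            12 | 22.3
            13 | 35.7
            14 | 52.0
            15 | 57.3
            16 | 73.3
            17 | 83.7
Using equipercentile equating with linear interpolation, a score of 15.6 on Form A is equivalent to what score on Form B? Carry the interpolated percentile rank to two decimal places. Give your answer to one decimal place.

PR of 15.6 on Form A: 65.4 + (15.6 − 15)/(16 − 15) × (77.8 − 65.4) = 72.84
On Form B, PR 72.84 falls between score 15 (PR 57.3) and 16 (PR 73.3).
Interpolate: 15 + (72.84 − 57.3)/(73.3 − 57.3) × (16 − 15) = 16.0

16.0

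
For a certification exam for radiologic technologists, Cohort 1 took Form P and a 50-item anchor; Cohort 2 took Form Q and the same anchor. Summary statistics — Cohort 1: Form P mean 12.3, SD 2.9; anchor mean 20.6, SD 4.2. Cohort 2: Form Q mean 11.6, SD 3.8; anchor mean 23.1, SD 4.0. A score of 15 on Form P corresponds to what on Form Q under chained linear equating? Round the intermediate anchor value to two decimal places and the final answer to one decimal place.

12.9

Form P → anchor (Cohort 1): v = (4.2/2.9)(15 − 12.3) + 20.6 = 24.51
anchor → Form Q (Cohort 2): y = (3.8/4.0)(24.51 − 23.1) + 11.6 = 12.9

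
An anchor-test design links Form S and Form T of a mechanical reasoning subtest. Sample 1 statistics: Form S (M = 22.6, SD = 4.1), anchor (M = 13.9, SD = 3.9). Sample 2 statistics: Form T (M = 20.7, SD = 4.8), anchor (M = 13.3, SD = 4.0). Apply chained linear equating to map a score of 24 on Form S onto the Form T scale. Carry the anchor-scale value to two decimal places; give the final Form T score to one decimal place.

23.0

Form S → anchor (Sample 1): v = (3.9/4.1)(24 − 22.6) + 13.9 = 15.23
anchor → Form T (Sample 2): y = (4.8/4.0)(15.23 − 13.3) + 20.7 = 23.0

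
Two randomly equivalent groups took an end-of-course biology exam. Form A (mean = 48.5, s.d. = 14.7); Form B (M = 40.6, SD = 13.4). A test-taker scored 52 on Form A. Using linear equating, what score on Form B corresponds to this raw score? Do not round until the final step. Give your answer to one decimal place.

Linear equating: y = (SD_Y/SD_X)(x − M_X) + M_Y
y = (13.4/14.7)(52 − 48.5) + 40.6
y = 0.911565 × 3.5 + 40.6 = 3.1905 + 40.6 = 43.8

43.8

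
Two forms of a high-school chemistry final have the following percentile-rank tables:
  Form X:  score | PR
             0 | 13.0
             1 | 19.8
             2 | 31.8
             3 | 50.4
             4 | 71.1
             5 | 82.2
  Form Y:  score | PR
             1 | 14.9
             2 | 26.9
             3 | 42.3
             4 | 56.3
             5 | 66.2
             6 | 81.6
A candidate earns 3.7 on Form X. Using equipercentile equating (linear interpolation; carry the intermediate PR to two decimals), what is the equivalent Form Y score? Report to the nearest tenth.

PR of 3.7 on Form X: 50.4 + (3.7 − 3)/(4 − 3) × (71.1 − 50.4) = 64.89
On Form Y, PR 64.89 falls between score 4 (PR 56.3) and 5 (PR 66.2).
Interpolate: 4 + (64.89 − 56.3)/(66.2 − 56.3) × (5 − 4) = 4.9

4.9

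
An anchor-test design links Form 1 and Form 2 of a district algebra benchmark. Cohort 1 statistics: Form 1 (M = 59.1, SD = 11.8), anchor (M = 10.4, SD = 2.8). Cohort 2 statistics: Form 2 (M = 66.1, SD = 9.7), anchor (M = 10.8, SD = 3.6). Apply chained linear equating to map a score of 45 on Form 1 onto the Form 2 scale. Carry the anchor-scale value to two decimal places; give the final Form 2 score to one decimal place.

56.0

Form 1 → anchor (Cohort 1): v = (2.8/11.8)(45 − 59.1) + 10.4 = 7.05
anchor → Form 2 (Cohort 2): y = (9.7/3.6)(7.05 − 10.8) + 66.1 = 56.0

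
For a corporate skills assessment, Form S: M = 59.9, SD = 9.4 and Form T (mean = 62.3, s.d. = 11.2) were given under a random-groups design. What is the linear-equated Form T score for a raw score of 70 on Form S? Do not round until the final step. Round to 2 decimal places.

Linear equating: y = (SD_Y/SD_X)(x − M_X) + M_Y
y = (11.2/9.4)(70 − 59.9) + 62.3
y = 1.191489 × 10.1 + 62.3 = 12.0340 + 62.3 = 74.33

74.33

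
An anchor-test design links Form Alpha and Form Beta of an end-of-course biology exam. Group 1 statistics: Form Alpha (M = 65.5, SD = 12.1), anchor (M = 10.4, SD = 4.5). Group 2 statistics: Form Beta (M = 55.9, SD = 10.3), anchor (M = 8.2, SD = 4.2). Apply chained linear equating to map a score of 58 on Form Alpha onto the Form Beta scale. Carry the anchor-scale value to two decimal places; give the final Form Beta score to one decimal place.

Form Alpha → anchor (Group 1): v = (4.5/12.1)(58 − 65.5) + 10.4 = 7.61
anchor → Form Beta (Group 2): y = (10.3/4.2)(7.61 − 8.2) + 55.9 = 54.5

54.5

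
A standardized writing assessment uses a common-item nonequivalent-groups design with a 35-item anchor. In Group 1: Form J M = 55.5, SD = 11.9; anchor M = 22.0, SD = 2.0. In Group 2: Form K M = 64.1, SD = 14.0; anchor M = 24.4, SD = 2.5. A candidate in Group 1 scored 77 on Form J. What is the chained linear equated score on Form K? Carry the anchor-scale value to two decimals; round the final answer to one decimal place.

70.9

Form J → anchor (Group 1): v = (2.0/11.9)(77 − 55.5) + 22.0 = 25.61
anchor → Form K (Group 2): y = (14.0/2.5)(25.61 − 24.4) + 64.1 = 70.9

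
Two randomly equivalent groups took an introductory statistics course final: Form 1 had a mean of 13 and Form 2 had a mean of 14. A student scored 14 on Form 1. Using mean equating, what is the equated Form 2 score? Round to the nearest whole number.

15

Mean equating: y = x + (M_Y − M_X) = 14 + (14 − 13) = 15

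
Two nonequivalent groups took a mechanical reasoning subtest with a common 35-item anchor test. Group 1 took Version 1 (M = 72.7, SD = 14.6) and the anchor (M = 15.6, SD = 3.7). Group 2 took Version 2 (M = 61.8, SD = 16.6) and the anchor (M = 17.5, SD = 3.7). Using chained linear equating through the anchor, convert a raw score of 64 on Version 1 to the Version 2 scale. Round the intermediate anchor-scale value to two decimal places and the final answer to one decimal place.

43.4

Version 1 → anchor (Group 1): v = (3.7/14.6)(64 − 72.7) + 15.6 = 13.40
anchor → Version 2 (Group 2): y = (16.6/3.7)(13.40 − 17.5) + 61.8 = 43.4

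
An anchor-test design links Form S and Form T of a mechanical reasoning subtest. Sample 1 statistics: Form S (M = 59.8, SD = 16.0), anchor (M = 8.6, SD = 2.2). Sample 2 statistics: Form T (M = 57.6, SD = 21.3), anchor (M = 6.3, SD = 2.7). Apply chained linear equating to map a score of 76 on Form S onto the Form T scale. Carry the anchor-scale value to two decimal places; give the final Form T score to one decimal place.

Form S → anchor (Sample 1): v = (2.2/16.0)(76 − 59.8) + 8.6 = 10.83
anchor → Form T (Sample 2): y = (21.3/2.7)(10.83 − 6.3) + 57.6 = 93.3

93.3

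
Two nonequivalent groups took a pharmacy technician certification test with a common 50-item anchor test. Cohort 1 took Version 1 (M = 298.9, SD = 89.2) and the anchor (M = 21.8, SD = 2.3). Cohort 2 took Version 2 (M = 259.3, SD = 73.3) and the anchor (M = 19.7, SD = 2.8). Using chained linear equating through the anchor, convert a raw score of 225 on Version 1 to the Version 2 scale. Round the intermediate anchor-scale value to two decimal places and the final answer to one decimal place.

264.3

Version 1 → anchor (Cohort 1): v = (2.3/89.2)(225 − 298.9) + 21.8 = 19.89
anchor → Version 2 (Cohort 2): y = (73.3/2.8)(19.89 − 19.7) + 259.3 = 264.3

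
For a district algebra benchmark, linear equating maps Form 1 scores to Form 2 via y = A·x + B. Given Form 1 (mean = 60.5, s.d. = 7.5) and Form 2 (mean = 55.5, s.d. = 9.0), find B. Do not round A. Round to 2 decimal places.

A = SD_Y / SD_X = 9.0 / 7.5 = 1.200000
B = M_Y − A·M_X = 55.5 − 1.200000 × 60.5 = -17.10

-17.10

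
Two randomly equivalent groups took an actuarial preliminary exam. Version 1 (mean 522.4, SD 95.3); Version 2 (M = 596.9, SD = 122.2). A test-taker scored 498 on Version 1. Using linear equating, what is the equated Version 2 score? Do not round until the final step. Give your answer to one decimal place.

Linear equating: y = (SD_Y/SD_X)(x − M_X) + M_Y
y = (122.2/95.3)(498 − 522.4) + 596.9
y = 1.282267 × -24.4 + 596.9 = -31.2873 + 596.9 = 565.6

565.6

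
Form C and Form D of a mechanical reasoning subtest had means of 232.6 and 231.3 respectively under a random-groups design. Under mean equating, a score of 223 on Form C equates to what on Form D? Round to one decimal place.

Mean equating: y = x + (M_Y − M_X) = 223 + (231.3 − 232.6) = 221.7

221.7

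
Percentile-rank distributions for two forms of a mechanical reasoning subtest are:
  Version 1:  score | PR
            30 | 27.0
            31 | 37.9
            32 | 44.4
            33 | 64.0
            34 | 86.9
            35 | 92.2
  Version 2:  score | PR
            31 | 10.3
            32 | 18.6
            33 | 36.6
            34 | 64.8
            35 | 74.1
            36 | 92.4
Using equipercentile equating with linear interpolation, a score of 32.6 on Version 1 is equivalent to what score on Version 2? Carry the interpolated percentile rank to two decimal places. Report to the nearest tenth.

PR of 32.6 on Version 1: 44.4 + (32.6 − 32)/(33 − 32) × (64.0 − 44.4) = 56.16
On Version 2, PR 56.16 falls between score 33 (PR 36.6) and 34 (PR 64.8).
Interpolate: 33 + (56.16 − 36.6)/(64.8 − 36.6) × (34 − 33) = 33.7

33.7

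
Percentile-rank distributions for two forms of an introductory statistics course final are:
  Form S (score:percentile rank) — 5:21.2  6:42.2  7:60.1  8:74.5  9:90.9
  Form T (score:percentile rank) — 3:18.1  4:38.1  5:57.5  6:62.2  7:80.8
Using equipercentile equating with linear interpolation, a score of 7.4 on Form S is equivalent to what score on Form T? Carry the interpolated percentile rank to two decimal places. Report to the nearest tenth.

6.2

PR of 7.4 on Form S: 60.1 + (7.4 − 7)/(8 − 7) × (74.5 − 60.1) = 65.86
On Form T, PR 65.86 falls between score 6 (PR 62.2) and 7 (PR 80.8).
Interpolate: 6 + (65.86 − 62.2)/(80.8 − 62.2) × (7 − 6) = 6.2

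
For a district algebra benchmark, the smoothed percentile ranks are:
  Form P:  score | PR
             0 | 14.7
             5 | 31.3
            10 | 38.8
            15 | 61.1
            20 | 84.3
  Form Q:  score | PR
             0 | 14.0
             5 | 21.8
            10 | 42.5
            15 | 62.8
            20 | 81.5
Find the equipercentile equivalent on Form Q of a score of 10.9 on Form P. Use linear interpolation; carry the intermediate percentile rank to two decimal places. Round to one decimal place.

PR of 10.9 on Form P: 38.8 + (10.9 − 10)/(15 − 10) × (61.1 − 38.8) = 42.81
On Form Q, PR 42.81 falls between score 10 (PR 42.5) and 15 (PR 62.8).
Interpolate: 10 + (42.81 − 42.5)/(62.8 − 42.5) × (15 − 10) = 10.1

10.1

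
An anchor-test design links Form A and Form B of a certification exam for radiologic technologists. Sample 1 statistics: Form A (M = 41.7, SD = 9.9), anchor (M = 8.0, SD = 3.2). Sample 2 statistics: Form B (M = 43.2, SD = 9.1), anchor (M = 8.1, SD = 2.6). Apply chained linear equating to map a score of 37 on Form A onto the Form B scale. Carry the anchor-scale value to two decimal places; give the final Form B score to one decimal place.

37.5

Form A → anchor (Sample 1): v = (3.2/9.9)(37 − 41.7) + 8.0 = 6.48
anchor → Form B (Sample 2): y = (9.1/2.6)(6.48 − 8.1) + 43.2 = 37.5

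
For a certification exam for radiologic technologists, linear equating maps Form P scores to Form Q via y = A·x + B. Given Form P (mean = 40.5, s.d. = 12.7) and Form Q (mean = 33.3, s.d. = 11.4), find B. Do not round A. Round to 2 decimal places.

-3.05

A = SD_Y / SD_X = 11.4 / 12.7 = 0.897638
B = M_Y − A·M_X = 33.3 − 0.897638 × 40.5 = -3.05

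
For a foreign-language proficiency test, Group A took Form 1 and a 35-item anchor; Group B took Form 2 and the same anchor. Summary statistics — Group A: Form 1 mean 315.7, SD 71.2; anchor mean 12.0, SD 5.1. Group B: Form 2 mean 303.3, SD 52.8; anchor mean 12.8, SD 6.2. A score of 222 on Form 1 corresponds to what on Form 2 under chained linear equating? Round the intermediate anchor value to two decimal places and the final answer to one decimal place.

Form 1 → anchor (Group A): v = (5.1/71.2)(222 − 315.7) + 12.0 = 5.29
anchor → Form 2 (Group B): y = (52.8/6.2)(5.29 − 12.8) + 303.3 = 239.3

239.3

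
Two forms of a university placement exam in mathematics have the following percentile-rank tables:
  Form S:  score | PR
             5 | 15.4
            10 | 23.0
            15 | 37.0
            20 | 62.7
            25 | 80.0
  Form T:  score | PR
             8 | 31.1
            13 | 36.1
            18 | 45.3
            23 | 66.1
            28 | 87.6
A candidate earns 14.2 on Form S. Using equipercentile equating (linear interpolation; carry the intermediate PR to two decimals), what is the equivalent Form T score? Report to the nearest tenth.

PR of 14.2 on Form S: 23.0 + (14.2 − 10)/(15 − 10) × (37.0 − 23.0) = 34.76
On Form T, PR 34.76 falls between score 8 (PR 31.1) and 13 (PR 36.1).
Interpolate: 8 + (34.76 − 31.1)/(36.1 − 31.1) × (13 − 8) = 11.7

11.7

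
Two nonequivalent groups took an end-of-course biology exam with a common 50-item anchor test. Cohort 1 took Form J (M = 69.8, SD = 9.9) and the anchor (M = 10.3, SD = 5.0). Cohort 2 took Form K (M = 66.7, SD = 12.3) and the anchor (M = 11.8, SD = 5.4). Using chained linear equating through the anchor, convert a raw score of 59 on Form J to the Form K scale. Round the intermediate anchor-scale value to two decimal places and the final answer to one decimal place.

50.9

Form J → anchor (Cohort 1): v = (5.0/9.9)(59 − 69.8) + 10.3 = 4.85
anchor → Form K (Cohort 2): y = (12.3/5.4)(4.85 − 11.8) + 66.7 = 50.9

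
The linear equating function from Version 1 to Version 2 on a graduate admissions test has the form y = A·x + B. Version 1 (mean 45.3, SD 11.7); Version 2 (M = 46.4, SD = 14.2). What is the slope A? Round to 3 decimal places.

A = SD_Y / SD_X = 14.2 / 11.7 = 1.214

1.214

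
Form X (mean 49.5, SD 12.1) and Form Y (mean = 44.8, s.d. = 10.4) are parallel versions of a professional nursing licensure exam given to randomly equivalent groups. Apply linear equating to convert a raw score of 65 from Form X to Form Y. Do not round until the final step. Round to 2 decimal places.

Linear equating: y = (SD_Y/SD_X)(x − M_X) + M_Y
y = (10.4/12.1)(65 − 49.5) + 44.8
y = 0.859504 × 15.5 + 44.8 = 13.3223 + 44.8 = 58.12

58.12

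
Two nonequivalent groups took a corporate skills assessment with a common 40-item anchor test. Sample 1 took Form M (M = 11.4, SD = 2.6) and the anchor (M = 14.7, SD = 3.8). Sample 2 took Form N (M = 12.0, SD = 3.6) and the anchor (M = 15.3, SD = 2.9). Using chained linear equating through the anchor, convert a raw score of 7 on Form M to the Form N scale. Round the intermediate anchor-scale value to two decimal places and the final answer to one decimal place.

Form M → anchor (Sample 1): v = (3.8/2.6)(7 − 11.4) + 14.7 = 8.27
anchor → Form N (Sample 2): y = (3.6/2.9)(8.27 − 15.3) + 12.0 = 3.3

3.3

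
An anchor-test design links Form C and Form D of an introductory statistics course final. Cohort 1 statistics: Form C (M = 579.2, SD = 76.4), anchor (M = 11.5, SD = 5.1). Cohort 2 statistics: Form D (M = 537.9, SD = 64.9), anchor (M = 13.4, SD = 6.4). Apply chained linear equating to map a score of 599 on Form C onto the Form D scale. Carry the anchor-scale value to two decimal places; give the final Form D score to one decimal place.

532.0

Form C → anchor (Cohort 1): v = (5.1/76.4)(599 − 579.2) + 11.5 = 12.82
anchor → Form D (Cohort 2): y = (64.9/6.4)(12.82 − 13.4) + 537.9 = 532.0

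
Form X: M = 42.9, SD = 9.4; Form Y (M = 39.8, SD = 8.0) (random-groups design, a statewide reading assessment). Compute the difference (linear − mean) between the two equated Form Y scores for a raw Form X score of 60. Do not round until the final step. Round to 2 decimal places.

Mean-equated: 60 + (39.8 − 42.9) = 56.90
Linear-equated: (8.0/9.4)(60 − 42.9) + 39.8 = 54.353
Difference = 54.353 − 56.90 = -2.55

-2.55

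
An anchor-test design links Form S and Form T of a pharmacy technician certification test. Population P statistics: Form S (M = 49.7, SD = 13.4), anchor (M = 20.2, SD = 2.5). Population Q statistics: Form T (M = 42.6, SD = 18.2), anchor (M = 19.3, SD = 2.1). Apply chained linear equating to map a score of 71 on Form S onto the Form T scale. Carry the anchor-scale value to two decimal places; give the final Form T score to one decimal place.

Form S → anchor (Population P): v = (2.5/13.4)(71 − 49.7) + 20.2 = 24.17
anchor → Form T (Population Q): y = (18.2/2.1)(24.17 − 19.3) + 42.6 = 84.8

84.8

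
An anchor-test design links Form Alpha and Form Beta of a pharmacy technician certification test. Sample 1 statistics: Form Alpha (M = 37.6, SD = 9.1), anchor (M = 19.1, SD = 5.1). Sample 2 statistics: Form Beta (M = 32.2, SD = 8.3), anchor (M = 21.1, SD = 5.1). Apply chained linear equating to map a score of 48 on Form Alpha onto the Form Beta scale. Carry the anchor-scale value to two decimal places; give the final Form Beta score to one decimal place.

Form Alpha → anchor (Sample 1): v = (5.1/9.1)(48 − 37.6) + 19.1 = 24.93
anchor → Form Beta (Sample 2): y = (8.3/5.1)(24.93 − 21.1) + 32.2 = 38.4

38.4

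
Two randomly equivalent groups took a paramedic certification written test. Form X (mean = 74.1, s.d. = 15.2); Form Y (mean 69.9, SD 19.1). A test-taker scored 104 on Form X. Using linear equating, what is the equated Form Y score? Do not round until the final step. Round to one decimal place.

107.5

Linear equating: y = (SD_Y/SD_X)(x − M_X) + M_Y
y = (19.1/15.2)(104 − 74.1) + 69.9
y = 1.256579 × 29.9 + 69.9 = 37.5717 + 69.9 = 107.5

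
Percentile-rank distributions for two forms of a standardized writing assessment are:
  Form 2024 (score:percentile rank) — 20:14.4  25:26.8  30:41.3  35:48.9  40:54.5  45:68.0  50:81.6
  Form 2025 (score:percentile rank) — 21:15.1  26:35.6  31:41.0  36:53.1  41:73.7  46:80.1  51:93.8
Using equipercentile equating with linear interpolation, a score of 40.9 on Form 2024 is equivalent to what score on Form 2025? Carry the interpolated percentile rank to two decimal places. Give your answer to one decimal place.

PR of 40.9 on Form 2024: 54.5 + (40.9 − 40)/(45 − 40) × (68.0 − 54.5) = 56.93
On Form 2025, PR 56.93 falls between score 36 (PR 53.1) and 41 (PR 73.7).
Interpolate: 36 + (56.93 − 53.1)/(73.7 − 53.1) × (41 − 36) = 36.9

36.9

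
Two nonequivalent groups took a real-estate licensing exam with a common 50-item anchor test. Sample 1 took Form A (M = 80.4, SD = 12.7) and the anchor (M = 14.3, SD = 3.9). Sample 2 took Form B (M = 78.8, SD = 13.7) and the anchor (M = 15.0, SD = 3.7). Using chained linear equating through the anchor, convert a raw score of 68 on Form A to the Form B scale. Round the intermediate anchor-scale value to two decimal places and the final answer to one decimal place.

Form A → anchor (Sample 1): v = (3.9/12.7)(68 − 80.4) + 14.3 = 10.49
anchor → Form B (Sample 2): y = (13.7/3.7)(10.49 − 15.0) + 78.8 = 62.1

62.1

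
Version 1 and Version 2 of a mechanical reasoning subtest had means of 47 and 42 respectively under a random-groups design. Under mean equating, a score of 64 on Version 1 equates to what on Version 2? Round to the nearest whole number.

Mean equating: y = x + (M_Y − M_X) = 64 + (42 − 47) = 59

59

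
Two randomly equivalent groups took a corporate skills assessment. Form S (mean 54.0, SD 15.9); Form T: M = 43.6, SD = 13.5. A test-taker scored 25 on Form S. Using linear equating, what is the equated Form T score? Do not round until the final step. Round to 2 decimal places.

18.98

Linear equating: y = (SD_Y/SD_X)(x − M_X) + M_Y
y = (13.5/15.9)(25 − 54.0) + 43.6
y = 0.849057 × -29.0 + 43.6 = -24.6226 + 43.6 = 18.98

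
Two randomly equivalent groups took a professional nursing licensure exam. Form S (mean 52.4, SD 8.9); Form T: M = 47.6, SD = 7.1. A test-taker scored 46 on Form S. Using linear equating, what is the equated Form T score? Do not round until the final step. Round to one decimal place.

Linear equating: y = (SD_Y/SD_X)(x − M_X) + M_Y
y = (7.1/8.9)(46 − 52.4) + 47.6
y = 0.797753 × -6.4 + 47.6 = -5.1056 + 47.6 = 42.5

42.5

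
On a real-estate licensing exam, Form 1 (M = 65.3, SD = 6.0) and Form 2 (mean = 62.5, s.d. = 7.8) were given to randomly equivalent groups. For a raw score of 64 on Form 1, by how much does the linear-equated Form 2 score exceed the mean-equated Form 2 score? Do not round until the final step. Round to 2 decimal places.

Mean-equated: 64 + (62.5 − 65.3) = 61.20
Linear-equated: (7.8/6.0)(64 − 65.3) + 62.5 = 60.810
Difference = 60.810 − 61.20 = -0.39

-0.39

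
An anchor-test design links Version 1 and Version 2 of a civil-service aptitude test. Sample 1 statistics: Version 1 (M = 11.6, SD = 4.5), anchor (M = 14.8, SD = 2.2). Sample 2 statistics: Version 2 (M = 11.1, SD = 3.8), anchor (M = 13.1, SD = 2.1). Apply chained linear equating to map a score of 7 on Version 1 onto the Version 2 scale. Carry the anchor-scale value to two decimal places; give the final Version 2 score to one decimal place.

10.1

Version 1 → anchor (Sample 1): v = (2.2/4.5)(7 − 11.6) + 14.8 = 12.55
anchor → Version 2 (Sample 2): y = (3.8/2.1)(12.55 − 13.1) + 11.1 = 10.1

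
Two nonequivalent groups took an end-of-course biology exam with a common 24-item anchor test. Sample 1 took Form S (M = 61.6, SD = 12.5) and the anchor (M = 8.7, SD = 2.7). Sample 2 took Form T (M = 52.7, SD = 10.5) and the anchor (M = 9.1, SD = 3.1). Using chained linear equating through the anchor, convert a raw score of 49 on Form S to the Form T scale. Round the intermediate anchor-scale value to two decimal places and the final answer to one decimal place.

Form S → anchor (Sample 1): v = (2.7/12.5)(49 − 61.6) + 8.7 = 5.98
anchor → Form T (Sample 2): y = (10.5/3.1)(5.98 − 9.1) + 52.7 = 42.1

42.1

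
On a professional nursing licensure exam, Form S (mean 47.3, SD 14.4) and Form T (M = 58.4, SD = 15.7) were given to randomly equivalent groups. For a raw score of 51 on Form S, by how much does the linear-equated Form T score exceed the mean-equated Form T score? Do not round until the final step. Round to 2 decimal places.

Mean-equated: 51 + (58.4 − 47.3) = 62.10
Linear-equated: (15.7/14.4)(51 − 47.3) + 58.4 = 62.434
Difference = 62.434 − 62.10 = 0.33

0.33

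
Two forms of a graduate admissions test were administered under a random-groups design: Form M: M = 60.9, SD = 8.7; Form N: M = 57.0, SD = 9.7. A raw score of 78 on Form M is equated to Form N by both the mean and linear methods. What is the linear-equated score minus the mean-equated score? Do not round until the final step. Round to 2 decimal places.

1.97

Mean-equated: 78 + (57.0 − 60.9) = 74.10
Linear-equated: (9.7/8.7)(78 − 60.9) + 57.0 = 76.066
Difference = 76.066 − 74.10 = 1.97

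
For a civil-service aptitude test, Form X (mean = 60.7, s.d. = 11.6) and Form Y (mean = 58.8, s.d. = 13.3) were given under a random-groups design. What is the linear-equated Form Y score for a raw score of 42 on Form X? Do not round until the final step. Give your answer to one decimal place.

Linear equating: y = (SD_Y/SD_X)(x − M_X) + M_Y
y = (13.3/11.6)(42 − 60.7) + 58.8
y = 1.146552 × -18.7 + 58.8 = -21.4405 + 58.8 = 37.4

37.4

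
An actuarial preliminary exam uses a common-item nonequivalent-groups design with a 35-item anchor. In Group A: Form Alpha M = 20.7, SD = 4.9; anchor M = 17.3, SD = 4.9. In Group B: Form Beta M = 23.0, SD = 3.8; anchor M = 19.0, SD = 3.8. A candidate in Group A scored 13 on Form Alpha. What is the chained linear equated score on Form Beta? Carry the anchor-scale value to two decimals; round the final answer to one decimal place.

13.6

Form Alpha → anchor (Group A): v = (4.9/4.9)(13 − 20.7) + 17.3 = 9.60
anchor → Form Beta (Group B): y = (3.8/3.8)(9.60 − 19.0) + 23.0 = 13.6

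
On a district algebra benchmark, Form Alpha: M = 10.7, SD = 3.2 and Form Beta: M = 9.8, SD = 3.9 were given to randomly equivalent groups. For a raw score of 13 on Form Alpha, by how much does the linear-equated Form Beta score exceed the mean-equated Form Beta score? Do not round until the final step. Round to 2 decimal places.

0.50

Mean-equated: 13 + (9.8 − 10.7) = 12.10
Linear-equated: (3.9/3.2)(13 − 10.7) + 9.8 = 12.603
Difference = 12.603 − 12.10 = 0.50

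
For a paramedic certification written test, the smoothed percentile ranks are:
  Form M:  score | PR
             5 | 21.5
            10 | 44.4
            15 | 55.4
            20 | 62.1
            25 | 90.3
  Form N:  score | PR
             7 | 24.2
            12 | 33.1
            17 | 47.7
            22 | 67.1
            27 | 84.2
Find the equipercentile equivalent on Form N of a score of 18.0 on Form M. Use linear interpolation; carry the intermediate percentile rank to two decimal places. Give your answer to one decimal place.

PR of 18.0 on Form M: 55.4 + (18.0 − 15)/(20 − 15) × (62.1 − 55.4) = 59.42
On Form N, PR 59.42 falls between score 17 (PR 47.7) and 22 (PR 67.1).
Interpolate: 17 + (59.42 − 47.7)/(67.1 − 47.7) × (22 − 17) = 20.0

20.0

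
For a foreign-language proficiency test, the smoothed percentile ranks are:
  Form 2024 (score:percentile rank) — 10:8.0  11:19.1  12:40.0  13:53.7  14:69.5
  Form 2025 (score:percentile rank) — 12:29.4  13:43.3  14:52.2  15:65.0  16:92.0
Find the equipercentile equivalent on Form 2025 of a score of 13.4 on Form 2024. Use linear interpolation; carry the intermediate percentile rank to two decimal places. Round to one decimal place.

PR of 13.4 on Form 2024: 53.7 + (13.4 − 13)/(14 − 13) × (69.5 − 53.7) = 60.02
On Form 2025, PR 60.02 falls between score 14 (PR 52.2) and 15 (PR 65.0).
Interpolate: 14 + (60.02 − 52.2)/(65.0 − 52.2) × (15 − 14) = 14.6

14.6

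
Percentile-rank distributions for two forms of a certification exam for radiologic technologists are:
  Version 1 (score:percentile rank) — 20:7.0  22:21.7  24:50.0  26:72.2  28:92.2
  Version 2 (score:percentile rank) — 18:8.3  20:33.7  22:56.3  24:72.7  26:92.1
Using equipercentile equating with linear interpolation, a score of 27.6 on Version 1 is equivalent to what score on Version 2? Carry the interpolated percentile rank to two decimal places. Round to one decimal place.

25.6

PR of 27.6 on Version 1: 72.2 + (27.6 − 26)/(28 − 26) × (92.2 − 72.2) = 88.20
On Version 2, PR 88.20 falls between score 24 (PR 72.7) and 26 (PR 92.1).
Interpolate: 24 + (88.20 − 72.7)/(92.1 − 72.7) × (26 − 24) = 25.6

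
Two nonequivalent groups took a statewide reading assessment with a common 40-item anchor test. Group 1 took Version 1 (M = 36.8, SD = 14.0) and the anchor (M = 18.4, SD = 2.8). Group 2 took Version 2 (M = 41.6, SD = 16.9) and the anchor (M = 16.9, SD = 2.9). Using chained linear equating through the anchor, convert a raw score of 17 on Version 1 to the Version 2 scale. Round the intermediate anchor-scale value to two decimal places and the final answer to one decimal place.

Version 1 → anchor (Group 1): v = (2.8/14.0)(17 − 36.8) + 18.4 = 14.44
anchor → Version 2 (Group 2): y = (16.9/2.9)(14.44 − 16.9) + 41.6 = 27.3

27.3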